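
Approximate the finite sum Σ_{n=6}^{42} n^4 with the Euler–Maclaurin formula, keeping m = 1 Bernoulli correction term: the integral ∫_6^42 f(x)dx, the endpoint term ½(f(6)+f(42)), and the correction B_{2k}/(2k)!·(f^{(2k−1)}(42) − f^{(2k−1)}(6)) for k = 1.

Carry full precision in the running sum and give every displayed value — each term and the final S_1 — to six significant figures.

S_1 ≈ 2.77178e+07

The integral term ∫_6^42 x^4 dx = 2.61367e+07.
Boundary: ½(f(6) + f(42)) = ½(1296.00 + 3.11170e+06) = 1.55650e+06.
Running total after boundary: 2.76932e+07.
k=1: B_{2}/(2)! × [f^{(1)}(42) − f^{(1)}(6)] = 1/12 × (296352 − 864.000) = 24624.0.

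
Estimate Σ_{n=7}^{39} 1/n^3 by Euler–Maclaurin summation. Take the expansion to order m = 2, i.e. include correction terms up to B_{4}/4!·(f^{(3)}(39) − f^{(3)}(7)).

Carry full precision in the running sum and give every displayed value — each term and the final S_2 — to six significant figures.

S_2 ≈ 0.0114448

The integral term ∫_7^39 1/x^3 dx = 0.00987535.
Endpoint term: (f(7) + f(39))/2 = (0.00291545 + 1.68580e-05)/2 = 0.00146615.
So far: 0.0113415.
k=1: B_{2}/(2)! × [f^{(1)}(39) − f^{(1)}(7)] = 1/12 × (-1.29677e-06 − (-0.00124948)) = 0.000104015.
Partial sum through k=1: 0.0114455.
k=2: B_{4}/(4)! × [f^{(3)}(39) − f^{(3)}(7)] = −1/720 × (-1.70515e-08 − (-0.000509992)) = -7.08298e-07.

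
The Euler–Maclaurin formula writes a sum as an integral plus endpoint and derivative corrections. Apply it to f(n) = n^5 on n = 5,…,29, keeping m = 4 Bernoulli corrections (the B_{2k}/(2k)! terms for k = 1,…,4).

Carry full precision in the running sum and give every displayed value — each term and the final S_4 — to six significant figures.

Integral: ∫_5^29 x^5 dx = 9.91346e+07.
½[f(5) + f(29)] = ½[3125.00 + 2.05111e+07] = 1.02571e+07.
So far: 1.09392e+08.
k=1: B_{2}/(2)! × [f^{(1)}(29) − f^{(1)}(5)] = 1/12 × (3.53640e+06 − 3125.00) = 294440.
Partial sum through k=1: 1.09686e+08.
k=2: B_{4}/(4)! × [f^{(3)}(29) − f^{(3)}(5)] = −1/720 × (50460.0 − 1500.00) = -68.0000.
Partial sum through k=2: 1.09686e+08.
k=3: B_{6}/(6)! × [f^{(5)}(29) − f^{(5)}(5)] = 1/30240 × (120.000 − 120.000) = 0.00000.
Partial sum through k=3: 1.09686e+08.
k=4: B_{8}/(8)! × [f^{(7)}(29) − f^{(7)}(5)] = −1/1209600 × (0.00000 − 0.00000) = 0.00000.

S_4 ≈ 1.09686e+08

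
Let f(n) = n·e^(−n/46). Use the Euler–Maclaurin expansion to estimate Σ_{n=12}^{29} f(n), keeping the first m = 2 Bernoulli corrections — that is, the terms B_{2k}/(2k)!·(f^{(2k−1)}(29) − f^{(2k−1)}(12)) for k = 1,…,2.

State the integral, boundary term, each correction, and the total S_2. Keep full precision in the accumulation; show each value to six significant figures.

S_2 ≈ 231.045

Integral: ∫_12^29 x·e^(−x/46) dx = 218.735.
½[f(12) + f(29)] = ½[9.24458 + 15.4384] = 12.3415.
Running total after boundary: 231.076.
k=1: B_{2}/(2)! × [f^{(1)}(29) − f^{(1)}(12)] = 1/12 × (0.196742 − 0.569412) = -0.0310559.
After k=1: 231.045.
k=2: B_{4}/(4)! × [f^{(3)}(29) − f^{(3)}(12)] = −1/720 × (0.000596154 − 0.000997247) = 5.57074e-07.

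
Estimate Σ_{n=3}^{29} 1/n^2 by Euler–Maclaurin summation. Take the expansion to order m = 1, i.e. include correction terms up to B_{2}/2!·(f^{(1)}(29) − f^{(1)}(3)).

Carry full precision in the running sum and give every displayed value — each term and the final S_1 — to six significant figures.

Integral: ∫_3^29 1/x^2 dx = 0.298851.
Endpoint term: (f(3) + f(29))/2 = (0.111111 + 0.00118906)/2 = 0.0561501.
Running total after boundary: 0.355001.
Order-1 term: 1/12 · (-8.20042e-05 − (-0.0740741)) = 0.00616601.

S_1 ≈ 0.361167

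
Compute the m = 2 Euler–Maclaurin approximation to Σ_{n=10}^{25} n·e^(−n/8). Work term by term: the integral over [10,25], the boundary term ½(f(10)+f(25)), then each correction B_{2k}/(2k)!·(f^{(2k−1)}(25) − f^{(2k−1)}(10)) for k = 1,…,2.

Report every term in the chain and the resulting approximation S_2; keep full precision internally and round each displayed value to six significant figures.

S_2 ≈ 31.6373

∫_10^25 x·e^(−x/8) dx evaluates to 29.6573.
Endpoint term: (f(10) + f(25))/2 = (2.86505 + 1.09842)/2 = 1.98174.
Integral + boundary = 31.6391.
k=1: B_{2}/(2)! × [f^{(1)}(25) − f^{(1)}(10)] = 1/12 × (-0.0933660 − (-0.0716262)) = -0.00181165.
Running total after k=1: 31.6373.
k=2: B_{4}/(4)! × [f^{(3)}(25) − f^{(3)}(10)] = −1/720 × (-8.58143e-05 − 0.00783412) = 1.09999e-05.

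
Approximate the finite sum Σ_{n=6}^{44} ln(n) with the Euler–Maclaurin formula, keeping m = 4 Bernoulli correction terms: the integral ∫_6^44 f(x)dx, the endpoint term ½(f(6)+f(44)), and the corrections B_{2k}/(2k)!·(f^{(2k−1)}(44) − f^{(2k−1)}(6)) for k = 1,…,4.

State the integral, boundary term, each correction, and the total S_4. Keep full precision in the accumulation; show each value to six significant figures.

The integral term ∫_6^44 ln(x) dx = 117.754.
Endpoint term: (f(6) + f(44))/2 = (1.79176 + 3.78419)/2 = 2.78797.
Integral + boundary = 120.542.
k=1: B_{2}/(2)! × [f^{(1)}(44) − f^{(1)}(6)] = 1/12 × (0.0227273 − 0.166667) = -0.0119949.
Running total after k=1: 120.530.
k=2: B_{4}/(4)! × [f^{(3)}(44) − f^{(3)}(6)] = −1/720 × (2.34786e-05 − 0.00925926) = 1.28275e-05.
Running total after k=2: 120.530.
k=3: B_{6}/(6)! × [f^{(5)}(44) − f^{(5)}(6)] = 1/30240 × (1.45528e-07 − 0.00308642) = -1.02059e-07.
Running total after k=3: 120.530.
k=4: B_{8}/(8)! × [f^{(7)}(44) − f^{(7)}(6)] = −1/1209600 × (2.25509e-09 − 0.00257202) = 2.12633e-09.

S_4 ≈ 120.530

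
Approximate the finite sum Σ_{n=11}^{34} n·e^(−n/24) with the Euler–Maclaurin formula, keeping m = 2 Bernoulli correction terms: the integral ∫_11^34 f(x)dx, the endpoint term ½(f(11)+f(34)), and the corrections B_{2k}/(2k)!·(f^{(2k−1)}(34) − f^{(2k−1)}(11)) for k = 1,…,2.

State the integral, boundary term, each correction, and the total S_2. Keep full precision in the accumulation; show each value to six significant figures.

S_2 ≈ 201.137

Integral: ∫_11^34 x·e^(−x/24) dx = 193.573.
Boundary: ½(f(11) + f(34)) = ½(6.95570 + 8.24572) = 7.60071.
Integral + boundary = 201.174.
k=1: B_{2}/(2)! × [f^{(1)}(34) − f^{(1)}(11)] = 1/12 × (-0.101050 − 0.342516) = -0.0369638.
After k=1: 201.137.
k=2: B_{4}/(4)! × [f^{(3)}(34) − f^{(3)}(11)] = −1/720 × (0.000666652 − 0.00279026) = 2.94945e-06.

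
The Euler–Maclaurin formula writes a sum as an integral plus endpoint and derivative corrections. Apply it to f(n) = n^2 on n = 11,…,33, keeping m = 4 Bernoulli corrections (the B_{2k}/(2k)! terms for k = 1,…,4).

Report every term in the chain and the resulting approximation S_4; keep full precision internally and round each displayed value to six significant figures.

Integral: ∫_11^33 x^2 dx = 11535.3.
Boundary: ½(f(11) + f(33)) = ½(121.000 + 1089.00) = 605.000.
Integral + boundary = 12140.3.
Correction k=1: B_{2}/2! · (f^{(1)}(33) − f^{(1)}(11)) = 1/12 · (66.0000 − 22.0000) = 3.66667.
Running total after k=1: 12144.0.
Correction k=2: B_{4}/4! · (f^{(3)}(33) − f^{(3)}(11)) = −1/720 · (0.00000 − 0.00000) = 0.00000.
Running total after k=2: 12144.0.
Correction k=3: B_{6}/6! · (f^{(5)}(33) − f^{(5)}(11)) = 1/30240 · (0.00000 − 0.00000) = 0.00000.
Running total after k=3: 12144.0.
Correction k=4: B_{8}/8! · (f^{(7)}(33) − f^{(7)}(11)) = −1/1209600 · (0.00000 − 0.00000) = 0.00000.

S_4 ≈ 12144.0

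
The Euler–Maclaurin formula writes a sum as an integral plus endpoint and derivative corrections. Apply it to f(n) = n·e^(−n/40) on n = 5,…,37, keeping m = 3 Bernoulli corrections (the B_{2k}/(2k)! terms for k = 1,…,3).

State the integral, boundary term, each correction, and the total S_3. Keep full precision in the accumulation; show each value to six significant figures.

S_3 ≈ 376.658

∫_5^37 x·e^(−x/40) dx evaluates to 367.178.
Endpoint term: (f(5) + f(37))/2 = (4.41248 + 14.6717)/2 = 9.54207.
So far: 376.720.
Order-1 term: 1/12 · (0.0297399 − 0.772185) = -0.0618704.
Running total after k=1: 376.658.
Order-2 term: −1/720 · (0.000514252 − 0.00158574) = 1.48817e-06.
Running total after k=2: 376.658.
Order-3 term: 1/30240 · (6.31197e-07 − 1.68054e-06) = -3.47004e-11.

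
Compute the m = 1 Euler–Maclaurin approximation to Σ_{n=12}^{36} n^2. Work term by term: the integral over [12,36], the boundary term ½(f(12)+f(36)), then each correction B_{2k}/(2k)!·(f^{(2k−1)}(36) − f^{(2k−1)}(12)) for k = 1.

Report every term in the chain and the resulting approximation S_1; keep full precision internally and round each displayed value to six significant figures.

S_1 ≈ 15700.0

The integral term ∫_12^36 x^2 dx = 14976.0.
Endpoint term: (f(12) + f(36))/2 = (144.000 + 1296.00)/2 = 720.000.
Running total after boundary: 15696.0.
Correction k=1: B_{2}/2! · (f^{(1)}(36) − f^{(1)}(12)) = 1/12 · (72.0000 − 24.0000) = 4.00000.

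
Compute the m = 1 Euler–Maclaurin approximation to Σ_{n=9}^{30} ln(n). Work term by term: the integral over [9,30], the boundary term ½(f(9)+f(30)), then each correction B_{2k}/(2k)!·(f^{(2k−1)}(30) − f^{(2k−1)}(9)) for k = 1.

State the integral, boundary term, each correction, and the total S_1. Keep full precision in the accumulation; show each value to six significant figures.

S_1 ≈ 64.0536

Integral: ∫_9^30 ln(x) dx = 61.2609.
½[f(9) + f(30)] = ½[2.19722 + 3.40120] = 2.79921.
Integral + boundary = 64.0601.
k=1: B_{2}/(2)! × [f^{(1)}(30) − f^{(1)}(9)] = 1/12 × (0.0333333 − 0.111111) = -0.00648148.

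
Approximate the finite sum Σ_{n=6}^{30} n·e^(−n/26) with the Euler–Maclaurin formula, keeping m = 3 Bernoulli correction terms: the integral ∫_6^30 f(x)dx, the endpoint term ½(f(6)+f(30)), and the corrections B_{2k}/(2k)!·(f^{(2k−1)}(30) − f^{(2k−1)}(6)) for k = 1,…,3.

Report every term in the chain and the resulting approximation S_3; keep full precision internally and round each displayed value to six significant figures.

S_3 ≈ 208.348

The integral term ∫_6^30 x·e^(−x/26) dx = 201.290.
Endpoint term: (f(6) + f(30))/2 = (4.76354 + 9.46264)/2 = 7.11309.
So far: 208.403.
Correction k=1: B_{2}/2! · (f^{(1)}(30) − f^{(1)}(6)) = 1/12 · (-0.0485263 − 0.610710) = -0.0549363.
Running total after k=1: 208.348.
Correction k=2: B_{4}/4! · (f^{(3)}(30) − f^{(3)}(6)) = −1/720 · (0.000861414 − 0.00325230) = 3.32067e-06.
Running total after k=2: 208.348.
Correction k=3: B_{6}/6! · (f^{(5)}(30) − f^{(5)}(6)) = 1/30240 · (2.65475e-06 − 8.28578e-06) = -1.86211e-10.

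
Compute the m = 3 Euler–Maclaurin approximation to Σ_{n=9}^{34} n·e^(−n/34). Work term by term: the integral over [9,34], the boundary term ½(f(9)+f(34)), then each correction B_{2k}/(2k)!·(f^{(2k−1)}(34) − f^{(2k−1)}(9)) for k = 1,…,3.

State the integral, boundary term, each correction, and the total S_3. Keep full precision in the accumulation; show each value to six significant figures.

S_3 ≈ 281.108

Integral: ∫_9^34 x·e^(−x/34) dx = 271.448.
Boundary: ½(f(9) + f(34)) = ½(6.90688 + 12.5079) = 9.70739.
Running total after boundary: 281.155.
Correction k=1: B_{2}/2! · (f^{(1)}(34) − f^{(1)}(9)) = 1/12 · (0.00000 − 0.564288) = -0.0470240.
Running total after k=1: 281.108.
Correction k=2: B_{4}/4! · (f^{(3)}(34) − f^{(3)}(9)) = −1/720 · (0.000636470 − 0.00181587) = 1.63806e-06.
Running total after k=2: 281.108.
Correction k=3: B_{6}/6! · (f^{(5)}(34) − f^{(5)}(9)) = 1/30240 · (1.10116e-06 − 2.71939e-06) = -5.35128e-11.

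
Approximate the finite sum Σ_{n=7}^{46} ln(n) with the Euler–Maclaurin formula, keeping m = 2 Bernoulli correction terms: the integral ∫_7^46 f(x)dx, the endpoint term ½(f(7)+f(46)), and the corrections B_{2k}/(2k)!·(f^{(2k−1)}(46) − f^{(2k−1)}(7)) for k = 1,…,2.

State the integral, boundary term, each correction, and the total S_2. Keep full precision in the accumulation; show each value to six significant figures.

The integral term ∫_7^46 ln(x) dx = 123.496.
Endpoint term: (f(7) + f(46))/2 = (1.94591 + 3.82864)/2 = 2.88728.
So far: 126.383.
Order-1 term: 1/12 · (0.0217391 − 0.142857) = -0.0100932.
Running total after k=1: 126.373.
Order-2 term: −1/720 · (2.05474e-05 − 0.00583090) = 8.06994e-06.

S_2 ≈ 126.373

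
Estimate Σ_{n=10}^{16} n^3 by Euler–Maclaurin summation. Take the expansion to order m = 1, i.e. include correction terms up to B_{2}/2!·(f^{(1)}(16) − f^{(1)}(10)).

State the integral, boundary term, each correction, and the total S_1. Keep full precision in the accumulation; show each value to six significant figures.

∫_10^16 x^3 dx evaluates to 13884.0.
½[f(10) + f(16)] = ½[1000.00 + 4096.00] = 2548.00.
So far: 16432.0.
k=1: B_{2}/(2)! × [f^{(1)}(16) − f^{(1)}(10)] = 1/12 × (768.000 − 300.000) = 39.0000.

S_1 ≈ 16471.0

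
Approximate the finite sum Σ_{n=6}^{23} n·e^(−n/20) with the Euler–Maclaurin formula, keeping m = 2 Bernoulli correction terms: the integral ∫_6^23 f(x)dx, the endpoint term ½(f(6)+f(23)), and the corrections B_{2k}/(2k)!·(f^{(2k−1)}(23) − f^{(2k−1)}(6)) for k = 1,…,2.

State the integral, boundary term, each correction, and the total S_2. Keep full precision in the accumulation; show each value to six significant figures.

S_2 ≈ 118.734

The integral term ∫_6^23 x·e^(−x/20) dx = 112.918.
½[f(6) + f(23)] = ½[4.44491 + 7.28265] = 5.86378.
Running total after boundary: 118.782.
k=1: B_{2}/(2)! × [f^{(1)}(23) − f^{(1)}(6)] = 1/12 × (-0.0474955 − 0.518573) = -0.0471724.
Partial sum through k=1: 118.734.
k=2: B_{4}/(4)! × [f^{(3)}(23) − f^{(3)}(6)] = −1/720 × (0.00146445 − 0.00500052) = 4.91122e-06.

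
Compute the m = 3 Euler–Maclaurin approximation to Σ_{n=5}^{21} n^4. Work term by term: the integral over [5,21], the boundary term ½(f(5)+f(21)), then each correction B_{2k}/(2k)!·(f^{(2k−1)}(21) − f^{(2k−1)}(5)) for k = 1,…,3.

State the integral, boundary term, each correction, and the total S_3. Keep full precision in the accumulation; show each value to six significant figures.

S_3 ≈ 916793

Integral: ∫_5^21 x^4 dx = 816195.
½[f(5) + f(21)] = ½[625.000 + 194481] = 97553.0.
So far: 913748.
Order-1 term: 1/12 · (37044.0 − 500.000) = 3045.33.
Running total after k=1: 916794.
Order-2 term: −1/720 · (504.000 − 120.000) = -0.533333.
Running total after k=2: 916793.
Order-3 term: 1/30240 · (0.00000 − 0.00000) = 0.00000.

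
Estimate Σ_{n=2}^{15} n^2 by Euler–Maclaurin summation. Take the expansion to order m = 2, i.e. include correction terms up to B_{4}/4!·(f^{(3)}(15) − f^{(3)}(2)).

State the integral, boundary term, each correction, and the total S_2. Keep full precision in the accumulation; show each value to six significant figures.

S_2 ≈ 1239.00

The integral term ∫_2^15 x^2 dx = 1122.33.
Boundary: ½(f(2) + f(15)) = ½(4.00000 + 225.000) = 114.500.
Running total after boundary: 1236.83.
Correction k=1: B_{2}/2! · (f^{(1)}(15) − f^{(1)}(2)) = 1/12 · (30.0000 − 4.00000) = 2.16667.
Partial sum through k=1: 1239.00.
Correction k=2: B_{4}/4! · (f^{(3)}(15) − f^{(3)}(2)) = −1/720 · (0.00000 − 0.00000) = 0.00000.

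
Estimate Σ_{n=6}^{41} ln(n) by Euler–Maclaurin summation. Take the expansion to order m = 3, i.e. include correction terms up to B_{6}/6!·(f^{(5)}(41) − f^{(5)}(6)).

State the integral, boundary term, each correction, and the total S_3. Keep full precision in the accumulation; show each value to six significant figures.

S_3 ≈ 109.247

The integral term ∫_6^41 ln(x) dx = 106.506.
Boundary: ½(f(6) + f(41)) = ½(1.79176 + 3.71357) = 2.75267.
Integral + boundary = 109.259.
Order-1 term: 1/12 · (0.0243902 − 0.166667) = -0.0118564.
Running total after k=1: 109.247.
Order-2 term: −1/720 · (2.90187e-05 − 0.00925926) = 1.28198e-05.
Running total after k=2: 109.247.
Order-3 term: 1/30240 · (2.07153e-07 − 0.00308642) = -1.02057e-07.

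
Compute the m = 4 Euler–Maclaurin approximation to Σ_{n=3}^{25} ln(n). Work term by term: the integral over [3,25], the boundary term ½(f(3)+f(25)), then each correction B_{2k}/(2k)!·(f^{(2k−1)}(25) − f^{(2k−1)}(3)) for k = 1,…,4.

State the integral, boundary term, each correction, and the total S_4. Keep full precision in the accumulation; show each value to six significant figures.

S_4 ≈ 57.3105

∫_3^25 ln(x) dx evaluates to 55.1761.
Boundary: ½(f(3) + f(25)) = ½(1.09861 + 3.21888) = 2.15874.
Running total after boundary: 57.3348.
k=1: B_{2}/(2)! × [f^{(1)}(25) − f^{(1)}(3)] = 1/12 × (0.0400000 − 0.333333) = -0.0244444.
After k=1: 57.3104.
k=2: B_{4}/(4)! × [f^{(3)}(25) − f^{(3)}(3)] = −1/720 × (0.000128000 − 0.0740741) = 0.000102703.
After k=2: 57.3105.
k=3: B_{6}/(6)! × [f^{(5)}(25) − f^{(5)}(3)] = 1/30240 × (2.45760e-06 − 0.0987654) = -3.26597e-06.
After k=3: 57.3105.
k=4: B_{8}/(8)! × [f^{(7)}(25) − f^{(7)}(3)] = −1/1209600 × (1.17965e-07 − 0.329218) = 2.72171e-07.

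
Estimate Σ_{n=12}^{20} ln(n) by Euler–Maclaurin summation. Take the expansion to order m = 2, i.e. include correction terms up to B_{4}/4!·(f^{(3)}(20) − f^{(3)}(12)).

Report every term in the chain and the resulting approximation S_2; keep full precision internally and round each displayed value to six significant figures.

S_2 ≈ 24.8333

∫_12^20 ln(x) dx evaluates to 22.0958.
½[f(12) + f(20)] = ½[2.48491 + 2.99573] = 2.74032.
Running total after boundary: 24.8361.
Order-1 term: 1/12 · (0.0500000 − 0.0833333) = -0.00277778.
Running total after k=1: 24.8333.
Order-2 term: −1/720 · (0.000250000 − 0.00115741) = 1.26029e-06.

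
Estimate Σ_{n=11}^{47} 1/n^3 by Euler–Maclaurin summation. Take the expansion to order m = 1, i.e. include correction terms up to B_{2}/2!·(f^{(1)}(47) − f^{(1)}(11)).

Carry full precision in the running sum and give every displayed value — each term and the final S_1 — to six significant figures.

S_1 ≈ 0.00430338

The integral term ∫_11^47 1/x^3 dx = 0.00390588.
Boundary: ½(f(11) + f(47)) = ½(0.000751315 + 9.63178e-06) = 0.000380473.
So far: 0.00428636.
Order-1 term: 1/12 · (-6.14794e-07 − (-0.000204904)) = 1.70241e-05.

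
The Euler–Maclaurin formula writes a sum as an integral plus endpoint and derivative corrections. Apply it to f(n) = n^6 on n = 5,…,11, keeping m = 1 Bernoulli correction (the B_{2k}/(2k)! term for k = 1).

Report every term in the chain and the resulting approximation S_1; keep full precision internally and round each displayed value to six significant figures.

∫_5^11 x^6 dx evaluates to 2.77272e+06.
Boundary: ½(f(5) + f(11)) = ½(15625.0 + 1.77156e+06) = 893593.
So far: 3.66631e+06.
Correction k=1: B_{2}/2! · (f^{(1)}(11) − f^{(1)}(5)) = 1/12 · (966306 − 18750.0) = 78963.0.

S_1 ≈ 3.74528e+06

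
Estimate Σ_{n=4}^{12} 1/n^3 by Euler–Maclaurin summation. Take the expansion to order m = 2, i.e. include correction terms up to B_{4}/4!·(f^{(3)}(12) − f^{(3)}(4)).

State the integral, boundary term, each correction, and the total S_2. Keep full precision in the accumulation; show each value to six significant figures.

S_2 ≈ 0.0368238

∫_4^12 1/x^3 dx evaluates to 0.0277778.
Endpoint term: (f(4) + f(12))/2 = (0.0156250 + 0.000578704)/2 = 0.00810185.
Integral + boundary = 0.0358796.
Order-1 term: 1/12 · (-0.000144676 − (-0.0117188)) = 0.000964506.
Partial sum through k=1: 0.0368441.
Order-2 term: −1/720 · (-2.00939e-05 − (-0.0146484)) = -2.03171e-05.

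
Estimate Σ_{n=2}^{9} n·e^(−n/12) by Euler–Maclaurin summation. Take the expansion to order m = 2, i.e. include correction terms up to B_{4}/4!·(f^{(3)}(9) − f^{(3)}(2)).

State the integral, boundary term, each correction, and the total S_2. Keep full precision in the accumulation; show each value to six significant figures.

∫_2^9 x·e^(−x/12) dx evaluates to 23.1726.
½[f(2) + f(9)] = ½[1.69296 + 4.25130] = 2.97213.
So far: 26.1447.
Correction k=1: B_{2}/2! · (f^{(1)}(9) − f^{(1)}(2)) = 1/12 · (0.118092 − 0.705401) = -0.0489425.
Running total after k=1: 26.0957.
Correction k=2: B_{4}/4! · (f^{(3)}(9) − f^{(3)}(2)) = −1/720 · (0.00738073 − 0.0166553) = 1.28814e-05.

S_2 ≈ 26.0958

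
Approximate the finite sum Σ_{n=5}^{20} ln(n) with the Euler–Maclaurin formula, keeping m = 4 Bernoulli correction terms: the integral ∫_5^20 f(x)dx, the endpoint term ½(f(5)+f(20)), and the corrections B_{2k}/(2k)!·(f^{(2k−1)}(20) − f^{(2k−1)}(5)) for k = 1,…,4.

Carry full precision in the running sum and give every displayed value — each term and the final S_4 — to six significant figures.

S_4 ≈ 39.1576

Integral: ∫_5^20 ln(x) dx = 36.8675.
Boundary: ½(f(5) + f(20)) = ½(1.60944 + 2.99573) = 2.30259.
So far: 39.1700.
Correction k=1: B_{2}/2! · (f^{(1)}(20) − f^{(1)}(5)) = 1/12 · (0.0500000 − 0.200000) = -0.0125000.
Running total after k=1: 39.1575.
Correction k=2: B_{4}/4! · (f^{(3)}(20) − f^{(3)}(5)) = −1/720 · (0.000250000 − 0.0160000) = 2.18750e-05.
Running total after k=2: 39.1576.
Correction k=3: B_{6}/6! · (f^{(5)}(20) − f^{(5)}(5)) = 1/30240 · (7.50000e-06 − 0.00768000) = -2.53720e-07.
Running total after k=3: 39.1576.
Correction k=4: B_{8}/8! · (f^{(7)}(20) − f^{(7)}(5)) = −1/1209600 · (5.62500e-07 − 0.00921600) = 7.61858e-09.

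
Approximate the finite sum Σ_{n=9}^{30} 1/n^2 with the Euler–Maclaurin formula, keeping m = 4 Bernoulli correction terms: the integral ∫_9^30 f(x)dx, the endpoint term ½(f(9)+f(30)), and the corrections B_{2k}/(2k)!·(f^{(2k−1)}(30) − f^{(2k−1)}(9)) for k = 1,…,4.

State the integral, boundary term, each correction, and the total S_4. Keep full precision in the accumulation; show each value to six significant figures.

Integral: ∫_9^30 1/x^2 dx = 0.0777778.
Boundary: ½(f(9) + f(30)) = ½(0.0123457 + 0.00111111) = 0.00672840.
Running total after boundary: 0.0845062.
k=1: B_{2}/(2)! × [f^{(1)}(30) − f^{(1)}(9)] = 1/12 × (-7.40741e-05 − (-0.00274348)) = 0.000222451.
Running total after k=1: 0.0847286.
k=2: B_{4}/(4)! × [f^{(3)}(30) − f^{(3)}(9)] = −1/720 × (-9.87654e-07 − (-0.000406442)) = -5.63131e-07.
Running total after k=2: 0.0847281.
k=3: B_{6}/(6)! × [f^{(5)}(30) − f^{(5)}(9)] = 1/30240 × (-3.29218e-08 − (-0.000150534)) = 4.97689e-09.
Running total after k=3: 0.0847281.
k=4: B_{8}/(8)! × [f^{(7)}(30) − f^{(7)}(9)] = −1/1209600 × (-2.04847e-09 − (-0.000104073)) = -8.60375e-11.

S_4 ≈ 0.0847281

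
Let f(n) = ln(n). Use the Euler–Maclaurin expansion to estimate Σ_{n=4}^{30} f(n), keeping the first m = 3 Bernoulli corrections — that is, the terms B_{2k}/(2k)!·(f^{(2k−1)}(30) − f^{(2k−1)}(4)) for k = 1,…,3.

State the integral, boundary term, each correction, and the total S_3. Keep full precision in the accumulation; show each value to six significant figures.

S_3 ≈ 72.8665

Integral: ∫_4^30 ln(x) dx = 70.4907.
Boundary: ½(f(4) + f(30)) = ½(1.38629 + 3.40120) = 2.39375.
Running total after boundary: 72.8845.
Correction k=1: B_{2}/2! · (f^{(1)}(30) − f^{(1)}(4)) = 1/12 · (0.0333333 − 0.250000) = -0.0180556.
Partial sum through k=1: 72.8664.
Correction k=2: B_{4}/4! · (f^{(3)}(30) − f^{(3)}(4)) = −1/720 · (7.40741e-05 − 0.0312500) = 4.32999e-05.
Partial sum through k=2: 72.8665.
Correction k=3: B_{6}/6! · (f^{(5)}(30) − f^{(5)}(4)) = 1/30240 · (9.87654e-07 − 0.0234375) = -7.75017e-07.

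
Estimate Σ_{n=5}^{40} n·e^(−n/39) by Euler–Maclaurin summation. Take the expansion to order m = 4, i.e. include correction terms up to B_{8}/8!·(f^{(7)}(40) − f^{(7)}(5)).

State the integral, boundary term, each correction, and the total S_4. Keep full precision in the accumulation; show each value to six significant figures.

The integral term ∫_5^40 x·e^(−x/39) dx = 404.775.
Endpoint term: (f(5) + f(40))/2 = (4.39836 + 14.3427)/2 = 9.37051.
So far: 414.146.
Correction k=1: B_{2}/2! · (f^{(1)}(40) − f^{(1)}(5)) = 1/12 · (-0.00919401 − 0.766894) = -0.0646740.
Partial sum through k=1: 414.081.
Correction k=2: B_{4}/4! · (f^{(3)}(40) − f^{(3)}(5)) = −1/720 · (0.000465443 − 0.00166091) = 1.66037e-06.
Partial sum through k=2: 414.081.
Correction k=3: B_{6}/6! · (f^{(5)}(40) − f^{(5)}(5)) = 1/30240 · (6.15997e-07 − 1.85247e-06) = -4.08888e-11.
Partial sum through k=3: 414.081.
Correction k=4: B_{8}/8! · (f^{(7)}(40) − f^{(7)}(5)) = −1/1209600 · (6.08798e-10 − 1.71792e-09) = 9.16935e-16.

S_4 ≈ 414.081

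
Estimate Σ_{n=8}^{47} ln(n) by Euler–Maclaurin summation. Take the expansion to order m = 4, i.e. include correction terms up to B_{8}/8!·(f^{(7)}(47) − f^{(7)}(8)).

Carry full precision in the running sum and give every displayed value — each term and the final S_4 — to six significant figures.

S_4 ≈ 128.278

∫_8^47 ln(x) dx evaluates to 125.321.
Endpoint term: (f(8) + f(47))/2 = (2.07944 + 3.85015)/2 = 2.96479.
Integral + boundary = 128.286.
Correction k=1: B_{2}/2! · (f^{(1)}(47) − f^{(1)}(8)) = 1/12 · (0.0212766 − 0.125000) = -0.00864362.
After k=1: 128.278.
Correction k=2: B_{4}/4! · (f^{(3)}(47) − f^{(3)}(8)) = −1/720 · (1.92636e-05 − 0.00390625) = 5.39859e-06.
After k=2: 128.278.
Correction k=3: B_{6}/6! · (f^{(5)}(47) − f^{(5)}(8)) = 1/30240 · (1.04646e-07 − 0.000732422) = -2.42168e-08.
After k=3: 128.278.
Correction k=4: B_{8}/8! · (f^{(7)}(47) − f^{(7)}(8)) = −1/1209600 · (1.42117e-09 − 0.000343323) = 2.83830e-10.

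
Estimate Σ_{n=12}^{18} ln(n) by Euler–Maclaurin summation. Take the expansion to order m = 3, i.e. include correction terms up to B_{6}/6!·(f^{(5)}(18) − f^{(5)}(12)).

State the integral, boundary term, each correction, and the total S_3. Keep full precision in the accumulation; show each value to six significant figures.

Integral: ∫_12^18 ln(x) dx = 16.2078.
Boundary: ½(f(12) + f(18)) = ½(2.48491 + 2.89037) = 2.68764.
Integral + boundary = 18.8955.
Correction k=1: B_{2}/2! · (f^{(1)}(18) − f^{(1)}(12)) = 1/12 · (0.0555556 − 0.0833333) = -0.00231481.
Running total after k=1: 18.8931.
Correction k=2: B_{4}/4! · (f^{(3)}(18) − f^{(3)}(12)) = −1/720 · (0.000342936 − 0.00115741) = 1.13121e-06.
Running total after k=2: 18.8931.
Correction k=3: B_{6}/6! · (f^{(5)}(18) − f^{(5)}(12)) = 1/30240 · (1.27013e-05 − 9.64506e-05) = -2.76949e-09.

S_3 ≈ 18.8931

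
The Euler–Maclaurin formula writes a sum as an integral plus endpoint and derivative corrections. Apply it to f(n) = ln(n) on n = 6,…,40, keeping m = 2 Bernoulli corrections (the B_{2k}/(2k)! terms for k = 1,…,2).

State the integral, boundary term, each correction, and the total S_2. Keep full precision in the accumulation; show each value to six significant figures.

S_2 ≈ 105.533

Integral: ∫_6^40 ln(x) dx = 102.805.
Boundary: ½(f(6) + f(40)) = ½(1.79176 + 3.68888) = 2.74032.
Integral + boundary = 105.545.
Correction k=1: B_{2}/2! · (f^{(1)}(40) − f^{(1)}(6)) = 1/12 · (0.0250000 − 0.166667) = -0.0118056.
Running total after k=1: 105.533.
Correction k=2: B_{4}/4! · (f^{(3)}(40) − f^{(3)}(6)) = −1/720 · (3.12500e-05 − 0.00925926) = 1.28167e-05.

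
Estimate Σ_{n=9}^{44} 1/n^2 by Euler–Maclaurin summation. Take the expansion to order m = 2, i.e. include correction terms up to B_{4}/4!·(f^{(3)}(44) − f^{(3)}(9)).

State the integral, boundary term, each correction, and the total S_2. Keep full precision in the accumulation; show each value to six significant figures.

S_2 ≈ 0.0950410

∫_9^44 1/x^2 dx evaluates to 0.0883838.
½[f(9) + f(44)] = ½[0.0123457 + 0.000516529] = 0.00643110.
Integral + boundary = 0.0948149.
Order-1 term: 1/12 · (-2.34786e-05 − (-0.00274348)) = 0.000226667.
Running total after k=1: 0.0950416.
Order-2 term: −1/720 · (-1.45528e-07 − (-0.000406442)) = -5.64301e-07.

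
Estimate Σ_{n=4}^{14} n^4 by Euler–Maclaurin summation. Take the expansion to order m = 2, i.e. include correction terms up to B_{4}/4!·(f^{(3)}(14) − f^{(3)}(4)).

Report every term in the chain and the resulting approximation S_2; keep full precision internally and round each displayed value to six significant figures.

S_2 ≈ 127589

The integral term ∫_4^14 x^4 dx = 107360.
½[f(4) + f(14)] = ½[256.000 + 38416.0] = 19336.0.
So far: 126696.
Correction k=1: B_{2}/2! · (f^{(1)}(14) − f^{(1)}(4)) = 1/12 · (10976.0 − 256.000) = 893.333.
Partial sum through k=1: 127589.
Correction k=2: B_{4}/4! · (f^{(3)}(14) − f^{(3)}(4)) = −1/720 · (336.000 − 96.0000) = -0.333333.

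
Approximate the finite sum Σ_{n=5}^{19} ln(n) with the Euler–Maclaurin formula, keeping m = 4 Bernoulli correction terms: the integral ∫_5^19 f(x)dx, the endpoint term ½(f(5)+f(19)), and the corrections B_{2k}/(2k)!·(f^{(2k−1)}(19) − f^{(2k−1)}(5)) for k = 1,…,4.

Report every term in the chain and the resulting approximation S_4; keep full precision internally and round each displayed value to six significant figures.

The integral term ∫_5^19 ln(x) dx = 33.8972.
½[f(5) + f(19)] = ½[1.60944 + 2.94444] = 2.27694.
So far: 36.1741.
Correction k=1: B_{2}/2! · (f^{(1)}(19) − f^{(1)}(5)) = 1/12 · (0.0526316 − 0.200000) = -0.0122807.
After k=1: 36.1618.
Correction k=2: B_{4}/4! · (f^{(3)}(19) − f^{(3)}(5)) = −1/720 · (0.000291588 − 0.0160000) = 2.18172e-05.
After k=2: 36.1618.
Correction k=3: B_{6}/6! · (f^{(5)}(19) − f^{(5)}(5)) = 1/30240 · (9.69267e-06 − 0.00768000) = -2.53648e-07.
After k=3: 36.1618.
Correction k=4: B_{8}/8! · (f^{(7)}(19) − f^{(7)}(5)) = −1/1209600 · (8.05485e-07 − 0.00921600) = 7.61838e-09.

S_4 ≈ 36.1618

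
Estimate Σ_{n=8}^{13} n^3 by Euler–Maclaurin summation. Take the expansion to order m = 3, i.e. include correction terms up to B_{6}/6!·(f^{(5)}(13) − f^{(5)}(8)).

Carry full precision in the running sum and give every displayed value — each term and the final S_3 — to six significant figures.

S_3 ≈ 7497.00

∫_8^13 x^3 dx evaluates to 6116.25.
½[f(8) + f(13)] = ½[512.000 + 2197.00] = 1354.50.
Integral + boundary = 7470.75.
k=1: B_{2}/(2)! × [f^{(1)}(13) − f^{(1)}(8)] = 1/12 × (507.000 − 192.000) = 26.2500.
After k=1: 7497.00.
k=2: B_{4}/(4)! × [f^{(3)}(13) − f^{(3)}(8)] = −1/720 × (6.00000 − 6.00000) = 0.00000.
After k=2: 7497.00.
k=3: B_{6}/(6)! × [f^{(5)}(13) − f^{(5)}(8)] = 1/30240 × (0.00000 − 0.00000) = 0.00000.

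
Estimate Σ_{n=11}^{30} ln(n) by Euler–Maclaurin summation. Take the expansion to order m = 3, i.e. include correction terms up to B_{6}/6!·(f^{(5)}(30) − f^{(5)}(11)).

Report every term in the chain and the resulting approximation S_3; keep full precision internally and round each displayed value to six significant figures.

S_3 ≈ 59.5538

∫_11^30 ln(x) dx evaluates to 56.6591.
½[f(11) + f(30)] = ½[2.39790 + 3.40120] = 2.89955.
So far: 59.5586.
Correction k=1: B_{2}/2! · (f^{(1)}(30) − f^{(1)}(11)) = 1/12 · (0.0333333 − 0.0909091) = -0.00479798.
Running total after k=1: 59.5538.
Correction k=2: B_{4}/4! · (f^{(3)}(30) − f^{(3)}(11)) = −1/720 · (7.40741e-05 − 0.00150263) = 1.98410e-06.
Running total after k=2: 59.5538.
Correction k=3: B_{6}/6! · (f^{(5)}(30) − f^{(5)}(11)) = 1/30240 · (9.87654e-07 − 0.000149021) = -4.89529e-09.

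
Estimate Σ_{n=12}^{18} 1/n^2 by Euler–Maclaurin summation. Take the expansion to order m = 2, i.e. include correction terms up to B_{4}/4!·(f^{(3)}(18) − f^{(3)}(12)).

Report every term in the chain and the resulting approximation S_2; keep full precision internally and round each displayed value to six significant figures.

S_2 ≈ 0.0328610

∫_12^18 1/x^2 dx evaluates to 0.0277778.
½[f(12) + f(18)] = ½[0.00694444 + 0.00308642] = 0.00501543.
So far: 0.0327932.
Order-1 term: 1/12 · (-0.000342936 − (-0.00115741)) = 6.78727e-05.
Running total after k=1: 0.0328611.
Order-2 term: −1/720 · (-1.27013e-05 − (-9.64506e-05)) = -1.16318e-07.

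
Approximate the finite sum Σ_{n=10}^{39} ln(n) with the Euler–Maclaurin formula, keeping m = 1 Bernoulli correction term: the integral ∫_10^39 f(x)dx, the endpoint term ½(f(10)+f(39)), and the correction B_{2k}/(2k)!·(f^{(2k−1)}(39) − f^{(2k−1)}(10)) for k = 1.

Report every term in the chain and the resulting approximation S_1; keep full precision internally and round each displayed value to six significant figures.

S_1 ≈ 93.8299

∫_10^39 ln(x) dx evaluates to 90.8531.
Boundary: ½(f(10) + f(39)) = ½(2.30259 + 3.66356) = 2.98307.
Running total after boundary: 93.8361.
Correction k=1: B_{2}/2! · (f^{(1)}(39) − f^{(1)}(10)) = 1/12 · (0.0256410 − 0.100000) = -0.00619658.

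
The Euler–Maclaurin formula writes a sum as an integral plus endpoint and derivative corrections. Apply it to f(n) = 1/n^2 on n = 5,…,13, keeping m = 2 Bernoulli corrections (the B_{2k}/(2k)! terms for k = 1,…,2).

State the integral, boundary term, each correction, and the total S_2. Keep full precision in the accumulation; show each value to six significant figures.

The integral term ∫_5^13 1/x^2 dx = 0.123077.
½[f(5) + f(13)] = ½[0.0400000 + 0.00591716] = 0.0229586.
So far: 0.146036.
k=1: B_{2}/(2)! × [f^{(1)}(13) − f^{(1)}(5)] = 1/12 × (-0.000910332 − (-0.0160000)) = 0.00125747.
Running total after k=1: 0.147293.
k=2: B_{4}/(4)! × [f^{(3)}(13) − f^{(3)}(5)] = −1/720 × (-6.46390e-05 − (-0.00768000)) = -1.05769e-05.

S_2 ≈ 0.147282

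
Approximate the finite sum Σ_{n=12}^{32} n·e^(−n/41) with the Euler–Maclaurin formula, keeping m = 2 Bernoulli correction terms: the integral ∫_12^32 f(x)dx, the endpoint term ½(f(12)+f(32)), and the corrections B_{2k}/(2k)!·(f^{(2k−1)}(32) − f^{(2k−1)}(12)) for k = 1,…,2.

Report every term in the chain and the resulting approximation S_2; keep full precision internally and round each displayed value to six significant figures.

S_2 ≈ 262.053

The integral term ∫_12^32 x·e^(−x/41) dx = 250.280.
Endpoint term: (f(12) + f(32))/2 = (8.95510 + 14.6618)/2 = 11.8085.
So far: 262.089.
k=1: B_{2}/(2)! × [f^{(1)}(32) − f^{(1)}(12)] = 1/12 × (0.100577 − 0.527842) = -0.0356054.
Partial sum through k=1: 262.053.
k=2: B_{4}/(4)! × [f^{(3)}(32) − f^{(3)}(12)] = −1/720 × (0.000604962 − 0.00120188) = 8.29051e-07.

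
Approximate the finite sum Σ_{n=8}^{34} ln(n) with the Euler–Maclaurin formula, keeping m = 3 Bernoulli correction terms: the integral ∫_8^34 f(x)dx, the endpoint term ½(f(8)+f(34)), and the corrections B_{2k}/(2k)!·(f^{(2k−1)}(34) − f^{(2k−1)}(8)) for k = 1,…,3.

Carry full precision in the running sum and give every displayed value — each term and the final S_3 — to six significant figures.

S_3 ≈ 80.0557

∫_8^34 ln(x) dx evaluates to 77.2607.
Endpoint term: (f(8) + f(34))/2 = (2.07944 + 3.52636)/2 = 2.80290.
So far: 80.0636.
Order-1 term: 1/12 · (0.0294118 − 0.125000) = -0.00796569.
Running total after k=1: 80.0557.
Order-2 term: −1/720 · (5.08854e-05 − 0.00390625) = 5.35467e-06.
Running total after k=2: 80.0557.
Order-3 term: 1/30240 · (5.28222e-07 − 0.000732422) = -2.42028e-08.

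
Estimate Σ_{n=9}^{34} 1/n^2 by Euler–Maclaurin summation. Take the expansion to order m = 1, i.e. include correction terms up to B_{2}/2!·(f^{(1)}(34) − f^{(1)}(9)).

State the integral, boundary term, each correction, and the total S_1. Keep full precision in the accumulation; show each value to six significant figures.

S_1 ≈ 0.0885291

∫_9^34 1/x^2 dx evaluates to 0.0816993.
Endpoint term: (f(9) + f(34))/2 = (0.0123457 + 0.000865052)/2 = 0.00660537.
Integral + boundary = 0.0883047.
Correction k=1: B_{2}/2! · (f^{(1)}(34) − f^{(1)}(9)) = 1/12 · (-5.08854e-05 − (-0.00274348)) = 0.000224383.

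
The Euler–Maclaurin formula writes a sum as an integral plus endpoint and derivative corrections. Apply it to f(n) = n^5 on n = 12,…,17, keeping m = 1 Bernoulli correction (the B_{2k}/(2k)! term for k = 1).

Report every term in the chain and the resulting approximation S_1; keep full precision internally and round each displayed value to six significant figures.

S_1 ≈ 4.38577e+06

The integral term ∫_12^17 x^5 dx = 3.52526e+06.
½[f(12) + f(17)] = ½[248832 + 1.41986e+06] = 834344.
Integral + boundary = 4.35961e+06.
Correction k=1: B_{2}/2! · (f^{(1)}(17) − f^{(1)}(12)) = 1/12 · (417605 − 103680) = 26160.4.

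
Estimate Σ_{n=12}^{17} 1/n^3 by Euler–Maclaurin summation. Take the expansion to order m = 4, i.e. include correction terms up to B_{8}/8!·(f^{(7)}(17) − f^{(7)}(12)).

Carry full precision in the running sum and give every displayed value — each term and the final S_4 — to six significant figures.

Integral: ∫_12^17 1/x^3 dx = 0.00174212.
Boundary: ½(f(12) + f(17)) = ½(0.000578704 + 0.000203542) = 0.000391123.
Integral + boundary = 0.00213324.
k=1: B_{2}/(2)! × [f^{(1)}(17) − f^{(1)}(12)] = 1/12 × (-3.59191e-05 − (-0.000144676)) = 9.06307e-06.
Running total after k=1: 0.00214230.
k=2: B_{4}/(4)! × [f^{(3)}(17) − f^{(3)}(12)] = −1/720 × (-2.48575e-06 − (-2.00939e-05)) = -2.44557e-08.
Running total after k=2: 0.00214228.
k=3: B_{6}/(6)! × [f^{(5)}(17) − f^{(5)}(12)] = 1/30240 × (-3.61251e-07 − (-5.86071e-06)) = 1.81861e-10.
Running total after k=3: 0.00214228.
k=4: B_{8}/(8)! × [f^{(7)}(17) − f^{(7)}(12)] = −1/1209600 × (-9.00003e-08 − (-2.93036e-06)) = -2.34818e-12.

S_4 ≈ 0.00214228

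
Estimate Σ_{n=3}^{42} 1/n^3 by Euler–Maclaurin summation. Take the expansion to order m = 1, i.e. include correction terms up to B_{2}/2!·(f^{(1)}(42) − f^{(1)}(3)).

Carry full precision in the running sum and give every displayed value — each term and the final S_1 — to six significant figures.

Integral: ∫_3^42 1/x^3 dx = 0.0552721.
½[f(3) + f(42)] = ½[0.0370370 + 1.34975e-05] = 0.0185253.
So far: 0.0737974.
Order-1 term: 1/12 · (-9.64104e-07 − (-0.0370370)) = 0.00308634.

S_1 ≈ 0.0768837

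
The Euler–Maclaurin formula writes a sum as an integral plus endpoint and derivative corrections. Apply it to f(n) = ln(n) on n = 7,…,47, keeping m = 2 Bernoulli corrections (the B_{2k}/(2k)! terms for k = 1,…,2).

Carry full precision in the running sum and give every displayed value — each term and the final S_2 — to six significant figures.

S_2 ≈ 130.223

The integral term ∫_7^47 ln(x) dx = 127.336.
½[f(7) + f(47)] = ½[1.94591 + 3.85015] = 2.89803.
Running total after boundary: 130.234.
Order-1 term: 1/12 · (0.0212766 − 0.142857) = -0.0101317.
After k=1: 130.223.
Order-2 term: −1/720 · (1.92636e-05 − 0.00583090) = 8.07172e-06.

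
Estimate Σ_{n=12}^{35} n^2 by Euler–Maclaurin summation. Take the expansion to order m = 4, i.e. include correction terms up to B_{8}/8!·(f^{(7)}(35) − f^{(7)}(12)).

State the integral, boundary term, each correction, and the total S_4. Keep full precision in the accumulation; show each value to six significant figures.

S_4 ≈ 14404.0

Integral: ∫_12^35 x^2 dx = 13715.7.
Boundary: ½(f(12) + f(35)) = ½(144.000 + 1225.00) = 684.500.
Running total after boundary: 14400.2.
Order-1 term: 1/12 · (70.0000 − 24.0000) = 3.83333.
Partial sum through k=1: 14404.0.
Order-2 term: −1/720 · (0.00000 − 0.00000) = 0.00000.
Partial sum through k=2: 14404.0.
Order-3 term: 1/30240 · (0.00000 − 0.00000) = 0.00000.
Partial sum through k=3: 14404.0.
Order-4 term: −1/1209600 · (0.00000 − 0.00000) = 0.00000.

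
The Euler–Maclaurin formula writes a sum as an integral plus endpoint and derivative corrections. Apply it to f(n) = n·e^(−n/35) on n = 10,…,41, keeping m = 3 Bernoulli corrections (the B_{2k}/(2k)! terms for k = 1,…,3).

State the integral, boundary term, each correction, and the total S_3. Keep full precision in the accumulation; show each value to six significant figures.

Integral: ∫_10^41 x·e^(−x/35) dx = 359.179.
Boundary: ½(f(10) + f(41)) = ½(7.51477 + 12.7069) = 10.1108.
Integral + boundary = 369.290.
Correction k=1: B_{2}/2! · (f^{(1)}(41) − f^{(1)}(10)) = 1/12 · (-0.0531298 − 0.536769) = -0.0491583.
Partial sum through k=1: 369.241.
Correction k=2: B_{4}/4! · (f^{(3)}(41) − f^{(3)}(10)) = −1/720 · (0.000462627 − 0.00166508) = 1.67007e-06.
Partial sum through k=2: 369.241.
Correction k=3: B_{6}/6! · (f^{(5)}(41) − f^{(5)}(10)) = 1/30240 · (7.90714e-07 − 2.36080e-06) = -5.19209e-11.

S_3 ≈ 369.241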